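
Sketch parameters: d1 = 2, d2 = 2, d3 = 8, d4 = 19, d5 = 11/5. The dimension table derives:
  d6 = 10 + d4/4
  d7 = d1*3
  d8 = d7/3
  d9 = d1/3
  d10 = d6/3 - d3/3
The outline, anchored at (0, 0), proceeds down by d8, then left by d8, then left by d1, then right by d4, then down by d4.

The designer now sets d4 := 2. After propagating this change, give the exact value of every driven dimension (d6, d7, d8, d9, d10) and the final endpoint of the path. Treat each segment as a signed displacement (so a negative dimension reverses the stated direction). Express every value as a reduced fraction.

Apply edit: d4 := 2
  d6 = 10 + d4/4 = 21/2
  d7 = d1*3 = 6
  d8 = d7/3 = 2
  d9 = d1/3 = 2/3
  d10 = d6/3 - d3/3 = 5/6
Walk from origin (0, 0):
  seg 1: down by d8 = 2 → (0, -2)
  seg 2: left by d8 = 2 → (-2, -2)
  seg 3: left by d1 = 2 → (-4, -2)
  seg 4: right by d4 = 2 → (-2, -2)
  seg 5: down by d4 = 2 → (-2, -4)

d6 = 21/2
d7 = 6
d8 = 2
d9 = 2/3
d10 = 5/6
endpoint = (-2, -4)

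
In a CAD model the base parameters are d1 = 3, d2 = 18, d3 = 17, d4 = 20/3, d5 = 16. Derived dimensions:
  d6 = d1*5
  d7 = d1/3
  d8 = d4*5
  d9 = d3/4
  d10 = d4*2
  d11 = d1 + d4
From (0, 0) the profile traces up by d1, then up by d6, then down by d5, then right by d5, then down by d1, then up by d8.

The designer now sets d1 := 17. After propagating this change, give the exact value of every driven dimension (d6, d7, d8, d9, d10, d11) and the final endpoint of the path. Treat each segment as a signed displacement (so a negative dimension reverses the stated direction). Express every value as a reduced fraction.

d6 = 85
d7 = 17/3
d8 = 100/3
d9 = 17/4
d10 = 40/3
d11 = 71/3
endpoint = (16, 307/3)

Apply edit: d1 := 17
  d6 = d1*5 = 85
  d7 = d1/3 = 17/3
  d8 = d4*5 = 100/3
  d9 = d3/4 = 17/4
  d10 = d4*2 = 40/3
  d11 = d1 + d4 = 71/3
Walk from origin (0, 0):
  seg 1: up by d1 = 17 → (0, 17)
  seg 2: up by d6 = 85 → (0, 102)
  seg 3: down by d5 = 16 → (0, 86)
  seg 4: right by d5 = 16 → (16, 86)
  seg 5: down by d1 = 17 → (16, 69)
  seg 6: up by d8 = 100/3 → (16, 307/3)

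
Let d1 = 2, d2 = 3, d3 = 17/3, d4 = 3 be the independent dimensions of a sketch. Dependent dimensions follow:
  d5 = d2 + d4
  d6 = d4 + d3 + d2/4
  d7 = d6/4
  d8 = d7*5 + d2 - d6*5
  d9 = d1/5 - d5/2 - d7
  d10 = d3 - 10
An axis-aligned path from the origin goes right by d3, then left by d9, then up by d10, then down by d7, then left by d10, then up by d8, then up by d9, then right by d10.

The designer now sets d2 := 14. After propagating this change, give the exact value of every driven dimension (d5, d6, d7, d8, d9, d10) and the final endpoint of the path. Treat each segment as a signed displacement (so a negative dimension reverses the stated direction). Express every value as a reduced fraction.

d5 = 17
d6 = 73/6
d7 = 73/24
d8 = -253/8
d9 = -1337/120
d10 = -13/3
endpoint = (2017/120, -6017/120)

Apply edit: d2 := 14
  d5 = d2 + d4 = 17
  d6 = d4 + d3 + d2/4 = 73/6
  d7 = d6/4 = 73/24
  d8 = d7*5 + d2 - d6*5 = -253/8
  d9 = d1/5 - d5/2 - d7 = -1337/120
  d10 = d3 - 10 = -13/3
Walk from origin (0, 0):
  seg 1: right by d3 = 17/3 → (17/3, 0)
  seg 2: left by d9 = -1337/120 → (2017/120, 0)
  seg 3: up by d10 = -13/3 → (2017/120, -13/3)
  seg 4: down by d7 = 73/24 → (2017/120, -59/8)
  seg 5: left by d10 = -13/3 → (2537/120, -59/8)
  seg 6: up by d8 = -253/8 → (2537/120, -39)
  seg 7: up by d9 = -1337/120 → (2537/120, -6017/120)
  seg 8: right by d10 = -13/3 → (2017/120, -6017/120)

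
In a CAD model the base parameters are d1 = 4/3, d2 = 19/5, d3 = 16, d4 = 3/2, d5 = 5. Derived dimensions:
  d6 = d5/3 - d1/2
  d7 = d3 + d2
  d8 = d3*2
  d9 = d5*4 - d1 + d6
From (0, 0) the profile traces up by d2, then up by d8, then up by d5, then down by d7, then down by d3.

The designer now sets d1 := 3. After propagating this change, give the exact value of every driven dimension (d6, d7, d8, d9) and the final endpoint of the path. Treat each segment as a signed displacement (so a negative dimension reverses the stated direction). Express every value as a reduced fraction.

Apply edit: d1 := 3
  d6 = d5/3 - d1/2 = 1/6
  d7 = d3 + d2 = 99/5
  d8 = d3*2 = 32
  d9 = d5*4 - d1 + d6 = 103/6
Walk from origin (0, 0):
  seg 1: up by d2 = 19/5 → (0, 19/5)
  seg 2: up by d8 = 32 → (0, 179/5)
  seg 3: up by d5 = 5 → (0, 204/5)
  seg 4: down by d7 = 99/5 → (0, 21)
  seg 5: down by d3 = 16 → (0, 5)

d6 = 1/6
d7 = 99/5
d8 = 32
d9 = 103/6
endpoint = (0, 5)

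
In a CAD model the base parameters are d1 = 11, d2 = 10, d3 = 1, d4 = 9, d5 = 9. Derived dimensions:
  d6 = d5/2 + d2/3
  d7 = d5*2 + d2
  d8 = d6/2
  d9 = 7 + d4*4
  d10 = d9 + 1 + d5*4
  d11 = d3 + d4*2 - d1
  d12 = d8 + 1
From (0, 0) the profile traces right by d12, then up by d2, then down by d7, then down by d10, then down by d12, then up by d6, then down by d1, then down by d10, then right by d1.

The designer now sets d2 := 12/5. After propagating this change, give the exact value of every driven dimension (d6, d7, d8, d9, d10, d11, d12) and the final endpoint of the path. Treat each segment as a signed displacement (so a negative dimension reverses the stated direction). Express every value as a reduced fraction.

Apply edit: d2 := 12/5
  d6 = d5/2 + d2/3 = 53/10
  d7 = d5*2 + d2 = 102/5
  d8 = d6/2 = 53/20
  d9 = 7 + d4*4 = 43
  d10 = d9 + 1 + d5*4 = 80
  d11 = d3 + d4*2 - d1 = 8
  d12 = d8 + 1 = 73/20
Walk from origin (0, 0):
  seg 1: right by d12 = 73/20 → (73/20, 0)
  seg 2: up by d2 = 12/5 → (73/20, 12/5)
  seg 3: down by d7 = 102/5 → (73/20, -18)
  seg 4: down by d10 = 80 → (73/20, -98)
  seg 5: down by d12 = 73/20 → (73/20, -2033/20)
  seg 6: up by d6 = 53/10 → (73/20, -1927/20)
  seg 7: down by d1 = 11 → (73/20, -2147/20)
  seg 8: down by d10 = 80 → (73/20, -3747/20)
  seg 9: right by d1 = 11 → (293/20, -3747/20)

d6 = 53/10
d7 = 102/5
d8 = 53/20
d9 = 43
d10 = 80
d11 = 8
d12 = 73/20
endpoint = (293/20, -3747/20)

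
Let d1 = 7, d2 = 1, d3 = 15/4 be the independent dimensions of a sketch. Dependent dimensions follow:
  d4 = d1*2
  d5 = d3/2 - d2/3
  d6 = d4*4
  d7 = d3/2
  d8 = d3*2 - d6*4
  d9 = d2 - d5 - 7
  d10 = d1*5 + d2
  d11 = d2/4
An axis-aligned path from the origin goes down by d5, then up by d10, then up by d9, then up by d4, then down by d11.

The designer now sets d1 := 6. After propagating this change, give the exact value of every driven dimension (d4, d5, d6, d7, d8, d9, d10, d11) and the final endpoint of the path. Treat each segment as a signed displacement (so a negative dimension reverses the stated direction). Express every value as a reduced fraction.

d4 = 12
d5 = 37/24
d6 = 48
d7 = 15/8
d8 = -369/2
d9 = -181/24
d10 = 31
d11 = 1/4
endpoint = (0, 101/3)

Apply edit: d1 := 6
  d4 = d1*2 = 12
  d5 = d3/2 - d2/3 = 37/24
  d6 = d4*4 = 48
  d7 = d3/2 = 15/8
  d8 = d3*2 - d6*4 = -369/2
  d9 = d2 - d5 - 7 = -181/24
  d10 = d1*5 + d2 = 31
  d11 = d2/4 = 1/4
Walk from origin (0, 0):
  seg 1: down by d5 = 37/24 → (0, -37/24)
  seg 2: up by d10 = 31 → (0, 707/24)
  seg 3: up by d9 = -181/24 → (0, 263/12)
  seg 4: up by d4 = 12 → (0, 407/12)
  seg 5: down by d11 = 1/4 → (0, 101/3)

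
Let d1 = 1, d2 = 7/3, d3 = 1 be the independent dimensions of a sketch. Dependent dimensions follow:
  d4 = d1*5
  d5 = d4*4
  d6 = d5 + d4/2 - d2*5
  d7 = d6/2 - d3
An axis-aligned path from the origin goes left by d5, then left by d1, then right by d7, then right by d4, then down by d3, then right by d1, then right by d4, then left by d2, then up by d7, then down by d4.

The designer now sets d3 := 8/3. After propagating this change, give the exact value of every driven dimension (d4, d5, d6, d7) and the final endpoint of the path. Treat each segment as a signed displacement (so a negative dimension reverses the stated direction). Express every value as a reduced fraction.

Apply edit: d3 := 8/3
  d4 = d1*5 = 5
  d5 = d4*4 = 20
  d6 = d5 + d4/2 - d2*5 = 65/6
  d7 = d6/2 - d3 = 11/4
Walk from origin (0, 0):
  seg 1: left by d5 = 20 → (-20, 0)
  seg 2: left by d1 = 1 → (-21, 0)
  seg 3: right by d7 = 11/4 → (-73/4, 0)
  seg 4: right by d4 = 5 → (-53/4, 0)
  seg 5: down by d3 = 8/3 → (-53/4, -8/3)
  seg 6: right by d1 = 1 → (-49/4, -8/3)
  seg 7: right by d4 = 5 → (-29/4, -8/3)
  seg 8: left by d2 = 7/3 → (-115/12, -8/3)
  seg 9: up by d7 = 11/4 → (-115/12, 1/12)
  seg 10: down by d4 = 5 → (-115/12, -59/12)

d4 = 5
d5 = 20
d6 = 65/6
d7 = 11/4
endpoint = (-115/12, -59/12)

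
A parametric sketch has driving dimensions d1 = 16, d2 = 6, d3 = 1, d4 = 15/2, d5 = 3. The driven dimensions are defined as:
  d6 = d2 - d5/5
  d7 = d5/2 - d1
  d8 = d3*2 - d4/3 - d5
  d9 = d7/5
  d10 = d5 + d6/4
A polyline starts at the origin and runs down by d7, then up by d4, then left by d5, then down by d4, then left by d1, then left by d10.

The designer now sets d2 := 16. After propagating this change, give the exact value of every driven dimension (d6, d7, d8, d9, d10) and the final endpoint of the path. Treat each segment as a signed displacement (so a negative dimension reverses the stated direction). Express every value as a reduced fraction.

Apply edit: d2 := 16
  d6 = d2 - d5/5 = 77/5
  d7 = d5/2 - d1 = -29/2
  d8 = d3*2 - d4/3 - d5 = -7/2
  d9 = d7/5 = -29/10
  d10 = d5 + d6/4 = 137/20
Walk from origin (0, 0):
  seg 1: down by d7 = -29/2 → (0, 29/2)
  seg 2: up by d4 = 15/2 → (0, 22)
  seg 3: left by d5 = 3 → (-3, 22)
  seg 4: down by d4 = 15/2 → (-3, 29/2)
  seg 5: left by d1 = 16 → (-19, 29/2)
  seg 6: left by d10 = 137/20 → (-517/20, 29/2)

d6 = 77/5
d7 = -29/2
d8 = -7/2
d9 = -29/10
d10 = 137/20
endpoint = (-517/20, 29/2)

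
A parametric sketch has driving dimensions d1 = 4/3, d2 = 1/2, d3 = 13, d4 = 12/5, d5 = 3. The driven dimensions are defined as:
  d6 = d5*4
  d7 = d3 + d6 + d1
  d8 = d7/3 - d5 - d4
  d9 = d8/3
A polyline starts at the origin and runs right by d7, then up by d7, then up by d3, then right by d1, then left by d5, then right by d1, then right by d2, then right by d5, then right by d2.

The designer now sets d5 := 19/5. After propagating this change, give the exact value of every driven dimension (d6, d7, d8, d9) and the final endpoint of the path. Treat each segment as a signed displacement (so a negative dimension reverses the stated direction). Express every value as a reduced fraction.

Apply edit: d5 := 19/5
  d6 = d5*4 = 76/5
  d7 = d3 + d6 + d1 = 443/15
  d8 = d7/3 - d5 - d4 = 164/45
  d9 = d8/3 = 164/135
Walk from origin (0, 0):
  seg 1: right by d7 = 443/15 → (443/15, 0)
  seg 2: up by d7 = 443/15 → (443/15, 443/15)
  seg 3: up by d3 = 13 → (443/15, 638/15)
  seg 4: right by d1 = 4/3 → (463/15, 638/15)
  seg 5: left by d5 = 19/5 → (406/15, 638/15)
  seg 6: right by d1 = 4/3 → (142/5, 638/15)
  seg 7: right by d2 = 1/2 → (289/10, 638/15)
  seg 8: right by d5 = 19/5 → (327/10, 638/15)
  seg 9: right by d2 = 1/2 → (166/5, 638/15)

d6 = 76/5
d7 = 443/15
d8 = 164/45
d9 = 164/135
endpoint = (166/5, 638/15)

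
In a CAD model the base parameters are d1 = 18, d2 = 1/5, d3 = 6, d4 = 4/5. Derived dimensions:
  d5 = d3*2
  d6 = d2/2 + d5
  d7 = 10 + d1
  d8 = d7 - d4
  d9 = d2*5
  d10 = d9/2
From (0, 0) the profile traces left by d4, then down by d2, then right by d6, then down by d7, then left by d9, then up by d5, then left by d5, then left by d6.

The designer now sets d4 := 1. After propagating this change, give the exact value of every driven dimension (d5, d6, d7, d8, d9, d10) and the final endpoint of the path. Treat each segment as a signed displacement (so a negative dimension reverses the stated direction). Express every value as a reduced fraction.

d5 = 12
d6 = 121/10
d7 = 28
d8 = 27
d9 = 1
d10 = 1/2
endpoint = (-14, -81/5)

Apply edit: d4 := 1
  d5 = d3*2 = 12
  d6 = d2/2 + d5 = 121/10
  d7 = 10 + d1 = 28
  d8 = d7 - d4 = 27
  d9 = d2*5 = 1
  d10 = d9/2 = 1/2
Walk from origin (0, 0):
  seg 1: left by d4 = 1 → (-1, 0)
  seg 2: down by d2 = 1/5 → (-1, -1/5)
  seg 3: right by d6 = 121/10 → (111/10, -1/5)
  seg 4: down by d7 = 28 → (111/10, -141/5)
  seg 5: left by d9 = 1 → (101/10, -141/5)
  seg 6: up by d5 = 12 → (101/10, -81/5)
  seg 7: left by d5 = 12 → (-19/10, -81/5)
  seg 8: left by d6 = 121/10 → (-14, -81/5)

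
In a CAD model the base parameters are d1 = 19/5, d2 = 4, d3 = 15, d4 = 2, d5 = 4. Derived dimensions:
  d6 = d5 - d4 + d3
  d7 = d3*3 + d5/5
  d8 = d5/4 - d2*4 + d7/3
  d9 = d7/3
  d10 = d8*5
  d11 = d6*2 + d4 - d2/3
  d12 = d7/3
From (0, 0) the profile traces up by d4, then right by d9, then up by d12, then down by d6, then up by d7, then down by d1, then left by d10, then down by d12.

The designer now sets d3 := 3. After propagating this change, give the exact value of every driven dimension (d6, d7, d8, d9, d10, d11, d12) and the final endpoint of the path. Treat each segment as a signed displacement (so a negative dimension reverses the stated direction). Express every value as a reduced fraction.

d6 = 5
d7 = 49/5
d8 = -176/15
d9 = 49/15
d10 = -176/3
d11 = 32/3
d12 = 49/15
endpoint = (929/15, 3)

Apply edit: d3 := 3
  d6 = d5 - d4 + d3 = 5
  d7 = d3*3 + d5/5 = 49/5
  d8 = d5/4 - d2*4 + d7/3 = -176/15
  d9 = d7/3 = 49/15
  d10 = d8*5 = -176/3
  d11 = d6*2 + d4 - d2/3 = 32/3
  d12 = d7/3 = 49/15
Walk from origin (0, 0):
  seg 1: up by d4 = 2 → (0, 2)
  seg 2: right by d9 = 49/15 → (49/15, 2)
  seg 3: up by d12 = 49/15 → (49/15, 79/15)
  seg 4: down by d6 = 5 → (49/15, 4/15)
  seg 5: up by d7 = 49/5 → (49/15, 151/15)
  seg 6: down by d1 = 19/5 → (49/15, 94/15)
  seg 7: left by d10 = -176/3 → (929/15, 94/15)
  seg 8: down by d12 = 49/15 → (929/15, 3)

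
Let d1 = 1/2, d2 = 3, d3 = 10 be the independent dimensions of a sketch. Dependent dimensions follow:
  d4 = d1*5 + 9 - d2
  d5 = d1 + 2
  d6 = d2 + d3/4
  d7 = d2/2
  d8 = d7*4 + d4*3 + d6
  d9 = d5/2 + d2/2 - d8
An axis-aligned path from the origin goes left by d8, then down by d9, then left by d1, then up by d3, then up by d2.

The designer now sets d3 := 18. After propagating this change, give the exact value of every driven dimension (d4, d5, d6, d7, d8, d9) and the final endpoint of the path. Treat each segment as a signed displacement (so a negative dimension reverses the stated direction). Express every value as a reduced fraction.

Apply edit: d3 := 18
  d4 = d1*5 + 9 - d2 = 17/2
  d5 = d1 + 2 = 5/2
  d6 = d2 + d3/4 = 15/2
  d7 = d2/2 = 3/2
  d8 = d7*4 + d4*3 + d6 = 39
  d9 = d5/2 + d2/2 - d8 = -145/4
Walk from origin (0, 0):
  seg 1: left by d8 = 39 → (-39, 0)
  seg 2: down by d9 = -145/4 → (-39, 145/4)
  seg 3: left by d1 = 1/2 → (-79/2, 145/4)
  seg 4: up by d3 = 18 → (-79/2, 217/4)
  seg 5: up by d2 = 3 → (-79/2, 229/4)

d4 = 17/2
d5 = 5/2
d6 = 15/2
d7 = 3/2
d8 = 39
d9 = -145/4
endpoint = (-79/2, 229/4)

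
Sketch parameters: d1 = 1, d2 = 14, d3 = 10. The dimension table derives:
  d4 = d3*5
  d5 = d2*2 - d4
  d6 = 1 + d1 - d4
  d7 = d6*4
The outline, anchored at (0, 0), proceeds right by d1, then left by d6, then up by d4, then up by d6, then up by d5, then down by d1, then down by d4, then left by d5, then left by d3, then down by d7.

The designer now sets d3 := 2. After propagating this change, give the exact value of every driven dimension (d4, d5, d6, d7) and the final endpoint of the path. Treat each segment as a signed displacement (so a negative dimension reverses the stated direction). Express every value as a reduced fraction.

Apply edit: d3 := 2
  d4 = d3*5 = 10
  d5 = d2*2 - d4 = 18
  d6 = 1 + d1 - d4 = -8
  d7 = d6*4 = -32
Walk from origin (0, 0):
  seg 1: right by d1 = 1 → (1, 0)
  seg 2: left by d6 = -8 → (9, 0)
  seg 3: up by d4 = 10 → (9, 10)
  seg 4: up by d6 = -8 → (9, 2)
  seg 5: up by d5 = 18 → (9, 20)
  seg 6: down by d1 = 1 → (9, 19)
  seg 7: down by d4 = 10 → (9, 9)
  seg 8: left by d5 = 18 → (-9, 9)
  seg 9: left by d3 = 2 → (-11, 9)
  seg 10: down by d7 = -32 → (-11, 41)

d4 = 10
d5 = 18
d6 = -8
d7 = -32
endpoint = (-11, 41)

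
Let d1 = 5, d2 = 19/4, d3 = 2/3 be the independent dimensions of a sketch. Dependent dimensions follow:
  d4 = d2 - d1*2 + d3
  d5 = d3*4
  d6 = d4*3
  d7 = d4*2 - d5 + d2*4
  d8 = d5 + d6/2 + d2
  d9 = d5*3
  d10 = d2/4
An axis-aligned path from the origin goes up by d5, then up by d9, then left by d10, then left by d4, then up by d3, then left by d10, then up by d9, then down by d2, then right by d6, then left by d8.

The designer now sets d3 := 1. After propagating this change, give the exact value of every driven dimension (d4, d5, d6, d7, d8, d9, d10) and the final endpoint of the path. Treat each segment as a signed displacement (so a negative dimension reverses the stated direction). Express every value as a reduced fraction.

Apply edit: d3 := 1
  d4 = d2 - d1*2 + d3 = -17/4
  d5 = d3*4 = 4
  d6 = d4*3 = -51/4
  d7 = d4*2 - d5 + d2*4 = 13/2
  d8 = d5 + d6/2 + d2 = 19/8
  d9 = d5*3 = 12
  d10 = d2/4 = 19/16
Walk from origin (0, 0):
  seg 1: up by d5 = 4 → (0, 4)
  seg 2: up by d9 = 12 → (0, 16)
  seg 3: left by d10 = 19/16 → (-19/16, 16)
  seg 4: left by d4 = -17/4 → (49/16, 16)
  seg 5: up by d3 = 1 → (49/16, 17)
  seg 6: left by d10 = 19/16 → (15/8, 17)
  seg 7: up by d9 = 12 → (15/8, 29)
  seg 8: down by d2 = 19/4 → (15/8, 97/4)
  seg 9: right by d6 = -51/4 → (-87/8, 97/4)
  seg 10: left by d8 = 19/8 → (-53/4, 97/4)

d4 = -17/4
d5 = 4
d6 = -51/4
d7 = 13/2
d8 = 19/8
d9 = 12
d10 = 19/16
endpoint = (-53/4, 97/4)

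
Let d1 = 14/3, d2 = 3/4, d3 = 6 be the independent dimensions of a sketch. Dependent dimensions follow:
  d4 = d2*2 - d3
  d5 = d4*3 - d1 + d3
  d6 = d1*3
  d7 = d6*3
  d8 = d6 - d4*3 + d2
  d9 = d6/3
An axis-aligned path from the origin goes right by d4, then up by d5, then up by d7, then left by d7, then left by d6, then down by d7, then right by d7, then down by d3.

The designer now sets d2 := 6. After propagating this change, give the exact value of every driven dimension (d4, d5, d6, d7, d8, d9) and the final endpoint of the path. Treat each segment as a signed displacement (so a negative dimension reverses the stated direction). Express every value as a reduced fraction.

d4 = 6
d5 = 58/3
d6 = 14
d7 = 42
d8 = 2
d9 = 14/3
endpoint = (-8, 40/3)

Apply edit: d2 := 6
  d4 = d2*2 - d3 = 6
  d5 = d4*3 - d1 + d3 = 58/3
  d6 = d1*3 = 14
  d7 = d6*3 = 42
  d8 = d6 - d4*3 + d2 = 2
  d9 = d6/3 = 14/3
Walk from origin (0, 0):
  seg 1: right by d4 = 6 → (6, 0)
  seg 2: up by d5 = 58/3 → (6, 58/3)
  seg 3: up by d7 = 42 → (6, 184/3)
  seg 4: left by d7 = 42 → (-36, 184/3)
  seg 5: left by d6 = 14 → (-50, 184/3)
  seg 6: down by d7 = 42 → (-50, 58/3)
  seg 7: right by d7 = 42 → (-8, 58/3)
  seg 8: down by d3 = 6 → (-8, 40/3)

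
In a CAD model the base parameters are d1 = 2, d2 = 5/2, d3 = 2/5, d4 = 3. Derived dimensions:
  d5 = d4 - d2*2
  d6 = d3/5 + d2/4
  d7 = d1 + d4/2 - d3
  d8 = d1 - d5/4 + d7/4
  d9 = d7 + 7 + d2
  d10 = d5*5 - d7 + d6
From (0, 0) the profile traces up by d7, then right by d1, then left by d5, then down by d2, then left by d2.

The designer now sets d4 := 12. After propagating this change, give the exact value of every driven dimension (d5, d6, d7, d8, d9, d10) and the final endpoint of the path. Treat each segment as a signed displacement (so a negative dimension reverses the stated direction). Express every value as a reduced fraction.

d5 = 7
d6 = 141/200
d7 = 38/5
d8 = 43/20
d9 = 171/10
d10 = 5621/200
endpoint = (-15/2, 51/10)

Apply edit: d4 := 12
  d5 = d4 - d2*2 = 7
  d6 = d3/5 + d2/4 = 141/200
  d7 = d1 + d4/2 - d3 = 38/5
  d8 = d1 - d5/4 + d7/4 = 43/20
  d9 = d7 + 7 + d2 = 171/10
  d10 = d5*5 - d7 + d6 = 5621/200
Walk from origin (0, 0):
  seg 1: up by d7 = 38/5 → (0, 38/5)
  seg 2: right by d1 = 2 → (2, 38/5)
  seg 3: left by d5 = 7 → (-5, 38/5)
  seg 4: down by d2 = 5/2 → (-5, 51/10)
  seg 5: left by d2 = 5/2 → (-15/2, 51/10)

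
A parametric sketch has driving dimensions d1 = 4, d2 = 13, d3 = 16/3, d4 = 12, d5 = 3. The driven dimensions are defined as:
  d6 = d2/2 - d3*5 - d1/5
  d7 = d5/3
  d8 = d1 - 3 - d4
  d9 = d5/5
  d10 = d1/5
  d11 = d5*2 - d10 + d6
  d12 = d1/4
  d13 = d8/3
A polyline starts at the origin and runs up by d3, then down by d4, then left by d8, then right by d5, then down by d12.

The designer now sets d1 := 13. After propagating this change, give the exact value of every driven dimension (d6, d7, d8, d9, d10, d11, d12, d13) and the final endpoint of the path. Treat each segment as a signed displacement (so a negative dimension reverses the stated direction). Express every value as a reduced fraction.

d6 = -683/30
d7 = 1
d8 = -2
d9 = 3/5
d10 = 13/5
d11 = -581/30
d12 = 13/4
d13 = -2/3
endpoint = (5, -119/12)

Apply edit: d1 := 13
  d6 = d2/2 - d3*5 - d1/5 = -683/30
  d7 = d5/3 = 1
  d8 = d1 - 3 - d4 = -2
  d9 = d5/5 = 3/5
  d10 = d1/5 = 13/5
  d11 = d5*2 - d10 + d6 = -581/30
  d12 = d1/4 = 13/4
  d13 = d8/3 = -2/3
Walk from origin (0, 0):
  seg 1: up by d3 = 16/3 → (0, 16/3)
  seg 2: down by d4 = 12 → (0, -20/3)
  seg 3: left by d8 = -2 → (2, -20/3)
  seg 4: right by d5 = 3 → (5, -20/3)
  seg 5: down by d12 = 13/4 → (5, -119/12)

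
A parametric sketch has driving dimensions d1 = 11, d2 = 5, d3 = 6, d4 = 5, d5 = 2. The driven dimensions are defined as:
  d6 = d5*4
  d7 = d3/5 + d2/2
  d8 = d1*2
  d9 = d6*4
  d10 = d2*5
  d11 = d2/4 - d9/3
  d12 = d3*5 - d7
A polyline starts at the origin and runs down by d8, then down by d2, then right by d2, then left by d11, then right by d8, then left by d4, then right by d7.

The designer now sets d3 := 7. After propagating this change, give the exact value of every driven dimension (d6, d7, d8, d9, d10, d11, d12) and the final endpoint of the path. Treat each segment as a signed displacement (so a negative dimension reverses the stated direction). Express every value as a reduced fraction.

Apply edit: d3 := 7
  d6 = d5*4 = 8
  d7 = d3/5 + d2/2 = 39/10
  d8 = d1*2 = 22
  d9 = d6*4 = 32
  d10 = d2*5 = 25
  d11 = d2/4 - d9/3 = -113/12
  d12 = d3*5 - d7 = 311/10
Walk from origin (0, 0):
  seg 1: down by d8 = 22 → (0, -22)
  seg 2: down by d2 = 5 → (0, -27)
  seg 3: right by d2 = 5 → (5, -27)
  seg 4: left by d11 = -113/12 → (173/12, -27)
  seg 5: right by d8 = 22 → (437/12, -27)
  seg 6: left by d4 = 5 → (377/12, -27)
  seg 7: right by d7 = 39/10 → (2119/60, -27)

d6 = 8
d7 = 39/10
d8 = 22
d9 = 32
d10 = 25
d11 = -113/12
d12 = 311/10
endpoint = (2119/60, -27)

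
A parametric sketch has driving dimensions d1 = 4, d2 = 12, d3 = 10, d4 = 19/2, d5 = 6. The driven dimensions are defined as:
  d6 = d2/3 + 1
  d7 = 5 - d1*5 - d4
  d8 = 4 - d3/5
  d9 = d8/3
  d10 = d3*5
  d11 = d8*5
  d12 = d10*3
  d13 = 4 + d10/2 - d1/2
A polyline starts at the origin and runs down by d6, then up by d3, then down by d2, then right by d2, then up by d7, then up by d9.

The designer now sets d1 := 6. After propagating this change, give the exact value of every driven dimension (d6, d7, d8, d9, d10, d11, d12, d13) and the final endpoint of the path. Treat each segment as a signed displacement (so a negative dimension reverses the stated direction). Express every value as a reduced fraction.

Apply edit: d1 := 6
  d6 = d2/3 + 1 = 5
  d7 = 5 - d1*5 - d4 = -69/2
  d8 = 4 - d3/5 = 2
  d9 = d8/3 = 2/3
  d10 = d3*5 = 50
  d11 = d8*5 = 10
  d12 = d10*3 = 150
  d13 = 4 + d10/2 - d1/2 = 26
Walk from origin (0, 0):
  seg 1: down by d6 = 5 → (0, -5)
  seg 2: up by d3 = 10 → (0, 5)
  seg 3: down by d2 = 12 → (0, -7)
  seg 4: right by d2 = 12 → (12, -7)
  seg 5: up by d7 = -69/2 → (12, -83/2)
  seg 6: up by d9 = 2/3 → (12, -245/6)

d6 = 5
d7 = -69/2
d8 = 2
d9 = 2/3
d10 = 50
d11 = 10
d12 = 150
d13 = 26
endpoint = (12, -245/6)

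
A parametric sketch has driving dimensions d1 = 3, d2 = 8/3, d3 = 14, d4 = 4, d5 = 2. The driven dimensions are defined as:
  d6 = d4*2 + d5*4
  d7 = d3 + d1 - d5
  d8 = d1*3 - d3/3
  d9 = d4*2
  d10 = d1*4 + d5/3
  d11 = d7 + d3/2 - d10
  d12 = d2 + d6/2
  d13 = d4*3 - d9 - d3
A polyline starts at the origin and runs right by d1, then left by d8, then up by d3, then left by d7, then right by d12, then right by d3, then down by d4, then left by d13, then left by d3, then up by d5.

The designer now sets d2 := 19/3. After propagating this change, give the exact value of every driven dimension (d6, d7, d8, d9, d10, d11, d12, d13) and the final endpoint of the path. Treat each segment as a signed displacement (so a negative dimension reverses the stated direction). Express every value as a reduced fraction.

d6 = 16
d7 = 15
d8 = 13/3
d9 = 8
d10 = 38/3
d11 = 28/3
d12 = 43/3
d13 = -10
endpoint = (8, 12)

Apply edit: d2 := 19/3
  d6 = d4*2 + d5*4 = 16
  d7 = d3 + d1 - d5 = 15
  d8 = d1*3 - d3/3 = 13/3
  d9 = d4*2 = 8
  d10 = d1*4 + d5/3 = 38/3
  d11 = d7 + d3/2 - d10 = 28/3
  d12 = d2 + d6/2 = 43/3
  d13 = d4*3 - d9 - d3 = -10
Walk from origin (0, 0):
  seg 1: right by d1 = 3 → (3, 0)
  seg 2: left by d8 = 13/3 → (-4/3, 0)
  seg 3: up by d3 = 14 → (-4/3, 14)
  seg 4: left by d7 = 15 → (-49/3, 14)
  seg 5: right by d12 = 43/3 → (-2, 14)
  seg 6: right by d3 = 14 → (12, 14)
  seg 7: down by d4 = 4 → (12, 10)
  seg 8: left by d13 = -10 → (22, 10)
  seg 9: left by d3 = 14 → (8, 10)
  seg 10: up by d5 = 2 → (8, 12)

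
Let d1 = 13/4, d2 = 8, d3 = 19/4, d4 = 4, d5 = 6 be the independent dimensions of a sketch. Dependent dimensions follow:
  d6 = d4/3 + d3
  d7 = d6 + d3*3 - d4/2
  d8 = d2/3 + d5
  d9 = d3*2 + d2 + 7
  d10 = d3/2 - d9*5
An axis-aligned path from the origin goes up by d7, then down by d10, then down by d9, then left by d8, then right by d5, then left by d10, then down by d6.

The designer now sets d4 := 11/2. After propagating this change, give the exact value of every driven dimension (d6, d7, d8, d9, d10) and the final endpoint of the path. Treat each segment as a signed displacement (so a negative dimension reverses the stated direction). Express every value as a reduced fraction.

Apply edit: d4 := 11/2
  d6 = d4/3 + d3 = 79/12
  d7 = d6 + d3*3 - d4/2 = 217/12
  d8 = d2/3 + d5 = 26/3
  d9 = d3*2 + d2 + 7 = 49/2
  d10 = d3/2 - d9*5 = -961/8
Walk from origin (0, 0):
  seg 1: up by d7 = 217/12 → (0, 217/12)
  seg 2: down by d10 = -961/8 → (0, 3317/24)
  seg 3: down by d9 = 49/2 → (0, 2729/24)
  seg 4: left by d8 = 26/3 → (-26/3, 2729/24)
  seg 5: right by d5 = 6 → (-8/3, 2729/24)
  seg 6: left by d10 = -961/8 → (2819/24, 2729/24)
  seg 7: down by d6 = 79/12 → (2819/24, 857/8)

d6 = 79/12
d7 = 217/12
d8 = 26/3
d9 = 49/2
d10 = -961/8
endpoint = (2819/24, 857/8)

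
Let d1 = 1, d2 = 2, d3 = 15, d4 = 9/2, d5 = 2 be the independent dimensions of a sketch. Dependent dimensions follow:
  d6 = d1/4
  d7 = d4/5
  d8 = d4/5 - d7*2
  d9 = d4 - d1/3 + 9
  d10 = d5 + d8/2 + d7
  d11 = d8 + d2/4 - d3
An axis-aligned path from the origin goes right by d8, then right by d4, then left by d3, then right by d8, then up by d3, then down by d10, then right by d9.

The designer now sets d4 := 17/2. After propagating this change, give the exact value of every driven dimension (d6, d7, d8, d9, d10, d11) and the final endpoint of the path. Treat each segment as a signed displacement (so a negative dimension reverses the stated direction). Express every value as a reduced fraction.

Apply edit: d4 := 17/2
  d6 = d1/4 = 1/4
  d7 = d4/5 = 17/10
  d8 = d4/5 - d7*2 = -17/10
  d9 = d4 - d1/3 + 9 = 103/6
  d10 = d5 + d8/2 + d7 = 57/20
  d11 = d8 + d2/4 - d3 = -81/5
Walk from origin (0, 0):
  seg 1: right by d8 = -17/10 → (-17/10, 0)
  seg 2: right by d4 = 17/2 → (34/5, 0)
  seg 3: left by d3 = 15 → (-41/5, 0)
  seg 4: right by d8 = -17/10 → (-99/10, 0)
  seg 5: up by d3 = 15 → (-99/10, 15)
  seg 6: down by d10 = 57/20 → (-99/10, 243/20)
  seg 7: right by d9 = 103/6 → (109/15, 243/20)

d6 = 1/4
d7 = 17/10
d8 = -17/10
d9 = 103/6
d10 = 57/20
d11 = -81/5
endpoint = (109/15, 243/20)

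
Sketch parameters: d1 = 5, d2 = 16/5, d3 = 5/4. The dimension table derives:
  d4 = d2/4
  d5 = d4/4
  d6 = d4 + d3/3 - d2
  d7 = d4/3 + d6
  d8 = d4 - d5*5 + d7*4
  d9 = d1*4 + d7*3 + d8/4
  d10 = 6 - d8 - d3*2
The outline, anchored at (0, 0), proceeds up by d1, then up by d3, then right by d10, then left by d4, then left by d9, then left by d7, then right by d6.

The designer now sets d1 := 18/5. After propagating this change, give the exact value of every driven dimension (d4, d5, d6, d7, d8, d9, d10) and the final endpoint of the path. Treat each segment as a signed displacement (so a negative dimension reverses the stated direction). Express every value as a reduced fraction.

Apply edit: d1 := 18/5
  d4 = d2/4 = 4/5
  d5 = d4/4 = 1/5
  d6 = d4 + d3/3 - d2 = -119/60
  d7 = d4/3 + d6 = -103/60
  d8 = d4 - d5*5 + d7*4 = -106/15
  d9 = d1*4 + d7*3 + d8/4 = 449/60
  d10 = 6 - d8 - d3*2 = 317/30
Walk from origin (0, 0):
  seg 1: up by d1 = 18/5 → (0, 18/5)
  seg 2: up by d3 = 5/4 → (0, 97/20)
  seg 3: right by d10 = 317/30 → (317/30, 97/20)
  seg 4: left by d4 = 4/5 → (293/30, 97/20)
  seg 5: left by d9 = 449/60 → (137/60, 97/20)
  seg 6: left by d7 = -103/60 → (4, 97/20)
  seg 7: right by d6 = -119/60 → (121/60, 97/20)

d4 = 4/5
d5 = 1/5
d6 = -119/60
d7 = -103/60
d8 = -106/15
d9 = 449/60
d10 = 317/30
endpoint = (121/60, 97/20)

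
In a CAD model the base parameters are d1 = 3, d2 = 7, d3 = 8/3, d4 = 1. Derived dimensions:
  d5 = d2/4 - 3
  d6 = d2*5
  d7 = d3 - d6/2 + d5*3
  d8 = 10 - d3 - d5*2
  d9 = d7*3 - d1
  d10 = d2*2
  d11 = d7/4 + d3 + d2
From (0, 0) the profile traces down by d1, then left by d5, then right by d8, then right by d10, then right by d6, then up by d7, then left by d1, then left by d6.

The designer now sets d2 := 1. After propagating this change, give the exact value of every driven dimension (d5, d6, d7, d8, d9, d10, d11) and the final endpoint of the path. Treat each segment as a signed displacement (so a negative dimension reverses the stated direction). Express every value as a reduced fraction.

Apply edit: d2 := 1
  d5 = d2/4 - 3 = -11/4
  d6 = d2*5 = 5
  d7 = d3 - d6/2 + d5*3 = -97/12
  d8 = 10 - d3 - d5*2 = 77/6
  d9 = d7*3 - d1 = -109/4
  d10 = d2*2 = 2
  d11 = d7/4 + d3 + d2 = 79/48
Walk from origin (0, 0):
  seg 1: down by d1 = 3 → (0, -3)
  seg 2: left by d5 = -11/4 → (11/4, -3)
  seg 3: right by d8 = 77/6 → (187/12, -3)
  seg 4: right by d10 = 2 → (211/12, -3)
  seg 5: right by d6 = 5 → (271/12, -3)
  seg 6: up by d7 = -97/12 → (271/12, -133/12)
  seg 7: left by d1 = 3 → (235/12, -133/12)
  seg 8: left by d6 = 5 → (175/12, -133/12)

d5 = -11/4
d6 = 5
d7 = -97/12
d8 = 77/6
d9 = -109/4
d10 = 2
d11 = 79/48
endpoint = (175/12, -133/12)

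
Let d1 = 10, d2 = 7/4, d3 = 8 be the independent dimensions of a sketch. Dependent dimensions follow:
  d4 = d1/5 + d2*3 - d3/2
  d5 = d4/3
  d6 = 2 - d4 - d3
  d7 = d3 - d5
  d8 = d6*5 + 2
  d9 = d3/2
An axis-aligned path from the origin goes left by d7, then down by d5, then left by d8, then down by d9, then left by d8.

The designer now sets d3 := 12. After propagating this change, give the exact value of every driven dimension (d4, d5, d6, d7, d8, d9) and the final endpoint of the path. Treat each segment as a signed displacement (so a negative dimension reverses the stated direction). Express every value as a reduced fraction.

Apply edit: d3 := 12
  d4 = d1/5 + d2*3 - d3/2 = 5/4
  d5 = d4/3 = 5/12
  d6 = 2 - d4 - d3 = -45/4
  d7 = d3 - d5 = 139/12
  d8 = d6*5 + 2 = -217/4
  d9 = d3/2 = 6
Walk from origin (0, 0):
  seg 1: left by d7 = 139/12 → (-139/12, 0)
  seg 2: down by d5 = 5/12 → (-139/12, -5/12)
  seg 3: left by d8 = -217/4 → (128/3, -5/12)
  seg 4: down by d9 = 6 → (128/3, -77/12)
  seg 5: left by d8 = -217/4 → (1163/12, -77/12)

d4 = 5/4
d5 = 5/12
d6 = -45/4
d7 = 139/12
d8 = -217/4
d9 = 6
endpoint = (1163/12, -77/12)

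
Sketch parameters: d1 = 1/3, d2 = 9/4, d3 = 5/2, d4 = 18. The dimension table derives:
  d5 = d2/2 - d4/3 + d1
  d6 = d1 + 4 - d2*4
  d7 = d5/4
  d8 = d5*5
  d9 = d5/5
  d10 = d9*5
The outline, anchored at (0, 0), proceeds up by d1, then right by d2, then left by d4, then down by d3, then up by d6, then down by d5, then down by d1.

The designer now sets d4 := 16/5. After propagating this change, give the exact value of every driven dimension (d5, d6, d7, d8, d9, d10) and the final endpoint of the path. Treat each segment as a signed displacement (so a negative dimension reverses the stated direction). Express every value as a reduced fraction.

d5 = 47/120
d6 = -14/3
d7 = 47/480
d8 = 47/24
d9 = 47/600
d10 = 47/120
endpoint = (-19/20, -907/120)

Apply edit: d4 := 16/5
  d5 = d2/2 - d4/3 + d1 = 47/120
  d6 = d1 + 4 - d2*4 = -14/3
  d7 = d5/4 = 47/480
  d8 = d5*5 = 47/24
  d9 = d5/5 = 47/600
  d10 = d9*5 = 47/120
Walk from origin (0, 0):
  seg 1: up by d1 = 1/3 → (0, 1/3)
  seg 2: right by d2 = 9/4 → (9/4, 1/3)
  seg 3: left by d4 = 16/5 → (-19/20, 1/3)
  seg 4: down by d3 = 5/2 → (-19/20, -13/6)
  seg 5: up by d6 = -14/3 → (-19/20, -41/6)
  seg 6: down by d5 = 47/120 → (-19/20, -289/40)
  seg 7: down by d1 = 1/3 → (-19/20, -907/120)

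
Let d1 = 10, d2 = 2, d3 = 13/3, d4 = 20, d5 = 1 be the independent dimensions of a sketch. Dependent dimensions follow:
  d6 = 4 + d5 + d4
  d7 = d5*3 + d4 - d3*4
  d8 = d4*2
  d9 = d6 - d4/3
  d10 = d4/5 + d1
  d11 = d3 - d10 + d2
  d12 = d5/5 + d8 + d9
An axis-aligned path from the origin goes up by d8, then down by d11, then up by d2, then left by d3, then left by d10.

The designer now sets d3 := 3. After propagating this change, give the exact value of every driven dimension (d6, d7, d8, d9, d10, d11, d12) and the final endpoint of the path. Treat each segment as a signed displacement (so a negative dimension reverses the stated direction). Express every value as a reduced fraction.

d6 = 25
d7 = 11
d8 = 40
d9 = 55/3
d10 = 14
d11 = -9
d12 = 878/15
endpoint = (-17, 51)

Apply edit: d3 := 3
  d6 = 4 + d5 + d4 = 25
  d7 = d5*3 + d4 - d3*4 = 11
  d8 = d4*2 = 40
  d9 = d6 - d4/3 = 55/3
  d10 = d4/5 + d1 = 14
  d11 = d3 - d10 + d2 = -9
  d12 = d5/5 + d8 + d9 = 878/15
Walk from origin (0, 0):
  seg 1: up by d8 = 40 → (0, 40)
  seg 2: down by d11 = -9 → (0, 49)
  seg 3: up by d2 = 2 → (0, 51)
  seg 4: left by d3 = 3 → (-3, 51)
  seg 5: left by d10 = 14 → (-17, 51)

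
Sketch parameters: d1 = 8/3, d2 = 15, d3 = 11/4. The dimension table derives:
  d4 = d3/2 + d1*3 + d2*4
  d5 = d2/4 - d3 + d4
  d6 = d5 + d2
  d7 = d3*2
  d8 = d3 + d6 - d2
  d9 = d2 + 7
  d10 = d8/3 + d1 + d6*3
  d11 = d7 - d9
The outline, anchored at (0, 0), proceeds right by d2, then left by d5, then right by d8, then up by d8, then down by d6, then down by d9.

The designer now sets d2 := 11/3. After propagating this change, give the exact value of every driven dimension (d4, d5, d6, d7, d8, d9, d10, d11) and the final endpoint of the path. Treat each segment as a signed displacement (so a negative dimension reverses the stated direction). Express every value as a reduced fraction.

Apply edit: d2 := 11/3
  d4 = d3/2 + d1*3 + d2*4 = 577/24
  d5 = d2/4 - d3 + d4 = 533/24
  d6 = d5 + d2 = 207/8
  d7 = d3*2 = 11/2
  d8 = d3 + d6 - d2 = 599/24
  d9 = d2 + 7 = 32/3
  d10 = d8/3 + d1 + d6*3 = 1595/18
  d11 = d7 - d9 = -31/6
Walk from origin (0, 0):
  seg 1: right by d2 = 11/3 → (11/3, 0)
  seg 2: left by d5 = 533/24 → (-445/24, 0)
  seg 3: right by d8 = 599/24 → (77/12, 0)
  seg 4: up by d8 = 599/24 → (77/12, 599/24)
  seg 5: down by d6 = 207/8 → (77/12, -11/12)
  seg 6: down by d9 = 32/3 → (77/12, -139/12)

d4 = 577/24
d5 = 533/24
d6 = 207/8
d7 = 11/2
d8 = 599/24
d9 = 32/3
d10 = 1595/18
d11 = -31/6
endpoint = (77/12, -139/12)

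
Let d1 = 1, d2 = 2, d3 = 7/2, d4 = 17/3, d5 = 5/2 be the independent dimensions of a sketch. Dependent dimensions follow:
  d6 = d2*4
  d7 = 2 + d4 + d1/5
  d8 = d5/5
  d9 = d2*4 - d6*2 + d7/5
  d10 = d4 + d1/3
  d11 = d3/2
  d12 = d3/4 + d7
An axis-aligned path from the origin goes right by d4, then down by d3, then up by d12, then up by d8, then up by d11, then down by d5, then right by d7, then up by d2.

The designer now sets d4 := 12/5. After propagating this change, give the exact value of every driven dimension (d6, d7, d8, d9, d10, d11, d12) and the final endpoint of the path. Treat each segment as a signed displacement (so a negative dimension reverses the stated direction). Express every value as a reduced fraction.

d6 = 8
d7 = 23/5
d8 = 1/2
d9 = -177/25
d10 = 41/15
d11 = 7/4
d12 = 219/40
endpoint = (7, 149/40)

Apply edit: d4 := 12/5
  d6 = d2*4 = 8
  d7 = 2 + d4 + d1/5 = 23/5
  d8 = d5/5 = 1/2
  d9 = d2*4 - d6*2 + d7/5 = -177/25
  d10 = d4 + d1/3 = 41/15
  d11 = d3/2 = 7/4
  d12 = d3/4 + d7 = 219/40
Walk from origin (0, 0):
  seg 1: right by d4 = 12/5 → (12/5, 0)
  seg 2: down by d3 = 7/2 → (12/5, -7/2)
  seg 3: up by d12 = 219/40 → (12/5, 79/40)
  seg 4: up by d8 = 1/2 → (12/5, 99/40)
  seg 5: up by d11 = 7/4 → (12/5, 169/40)
  seg 6: down by d5 = 5/2 → (12/5, 69/40)
  seg 7: right by d7 = 23/5 → (7, 69/40)
  seg 8: up by d2 = 2 → (7, 149/40)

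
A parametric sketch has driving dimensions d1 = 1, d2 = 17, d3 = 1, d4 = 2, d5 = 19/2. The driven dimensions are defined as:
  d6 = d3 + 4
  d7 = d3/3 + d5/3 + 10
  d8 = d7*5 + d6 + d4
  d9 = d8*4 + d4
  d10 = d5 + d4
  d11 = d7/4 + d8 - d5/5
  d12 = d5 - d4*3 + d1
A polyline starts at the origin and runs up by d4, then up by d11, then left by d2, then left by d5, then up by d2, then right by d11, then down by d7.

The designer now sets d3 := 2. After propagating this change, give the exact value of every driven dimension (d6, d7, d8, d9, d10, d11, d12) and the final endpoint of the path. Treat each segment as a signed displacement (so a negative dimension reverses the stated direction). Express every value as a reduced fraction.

d6 = 6
d7 = 83/6
d8 = 463/6
d9 = 932/3
d10 = 23/2
d11 = 3149/40
d12 = 9/2
endpoint = (2089/40, 10067/120)

Apply edit: d3 := 2
  d6 = d3 + 4 = 6
  d7 = d3/3 + d5/3 + 10 = 83/6
  d8 = d7*5 + d6 + d4 = 463/6
  d9 = d8*4 + d4 = 932/3
  d10 = d5 + d4 = 23/2
  d11 = d7/4 + d8 - d5/5 = 3149/40
  d12 = d5 - d4*3 + d1 = 9/2
Walk from origin (0, 0):
  seg 1: up by d4 = 2 → (0, 2)
  seg 2: up by d11 = 3149/40 → (0, 3229/40)
  seg 3: left by d2 = 17 → (-17, 3229/40)
  seg 4: left by d5 = 19/2 → (-53/2, 3229/40)
  seg 5: up by d2 = 17 → (-53/2, 3909/40)
  seg 6: right by d11 = 3149/40 → (2089/40, 3909/40)
  seg 7: down by d7 = 83/6 → (2089/40, 10067/120)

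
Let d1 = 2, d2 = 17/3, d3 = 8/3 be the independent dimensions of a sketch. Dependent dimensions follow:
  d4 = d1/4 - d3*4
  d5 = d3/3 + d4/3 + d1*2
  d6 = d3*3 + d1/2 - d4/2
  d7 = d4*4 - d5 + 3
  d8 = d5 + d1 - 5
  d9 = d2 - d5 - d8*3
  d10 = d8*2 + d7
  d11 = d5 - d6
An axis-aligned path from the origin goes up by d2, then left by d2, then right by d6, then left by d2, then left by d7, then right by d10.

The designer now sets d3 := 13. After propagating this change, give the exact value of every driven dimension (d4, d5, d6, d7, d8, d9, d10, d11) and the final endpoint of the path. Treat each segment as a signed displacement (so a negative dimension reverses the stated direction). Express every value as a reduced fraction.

d4 = -103/2
d5 = -53/6
d6 = 263/4
d7 = -1165/6
d8 = -71/6
d9 = 50
d10 = -1307/6
d11 = -895/12
endpoint = (123/4, 17/3)

Apply edit: d3 := 13
  d4 = d1/4 - d3*4 = -103/2
  d5 = d3/3 + d4/3 + d1*2 = -53/6
  d6 = d3*3 + d1/2 - d4/2 = 263/4
  d7 = d4*4 - d5 + 3 = -1165/6
  d8 = d5 + d1 - 5 = -71/6
  d9 = d2 - d5 - d8*3 = 50
  d10 = d8*2 + d7 = -1307/6
  d11 = d5 - d6 = -895/12
Walk from origin (0, 0):
  seg 1: up by d2 = 17/3 → (0, 17/3)
  seg 2: left by d2 = 17/3 → (-17/3, 17/3)
  seg 3: right by d6 = 263/4 → (721/12, 17/3)
  seg 4: left by d2 = 17/3 → (653/12, 17/3)
  seg 5: left by d7 = -1165/6 → (2983/12, 17/3)
  seg 6: right by d10 = -1307/6 → (123/4, 17/3)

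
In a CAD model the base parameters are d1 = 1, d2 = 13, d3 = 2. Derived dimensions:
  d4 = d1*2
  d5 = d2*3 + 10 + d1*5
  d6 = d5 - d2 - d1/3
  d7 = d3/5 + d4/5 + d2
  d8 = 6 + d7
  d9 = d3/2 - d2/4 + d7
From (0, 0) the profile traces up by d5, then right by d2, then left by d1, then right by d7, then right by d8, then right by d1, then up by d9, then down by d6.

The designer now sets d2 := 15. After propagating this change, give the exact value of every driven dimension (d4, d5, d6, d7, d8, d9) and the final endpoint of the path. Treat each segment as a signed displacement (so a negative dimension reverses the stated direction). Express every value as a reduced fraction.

Apply edit: d2 := 15
  d4 = d1*2 = 2
  d5 = d2*3 + 10 + d1*5 = 60
  d6 = d5 - d2 - d1/3 = 134/3
  d7 = d3/5 + d4/5 + d2 = 79/5
  d8 = 6 + d7 = 109/5
  d9 = d3/2 - d2/4 + d7 = 261/20
Walk from origin (0, 0):
  seg 1: up by d5 = 60 → (0, 60)
  seg 2: right by d2 = 15 → (15, 60)
  seg 3: left by d1 = 1 → (14, 60)
  seg 4: right by d7 = 79/5 → (149/5, 60)
  seg 5: right by d8 = 109/5 → (258/5, 60)
  seg 6: right by d1 = 1 → (263/5, 60)
  seg 7: up by d9 = 261/20 → (263/5, 1461/20)
  seg 8: down by d6 = 134/3 → (263/5, 1703/60)

d4 = 2
d5 = 60
d6 = 134/3
d7 = 79/5
d8 = 109/5
d9 = 261/20
endpoint = (263/5, 1703/60)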